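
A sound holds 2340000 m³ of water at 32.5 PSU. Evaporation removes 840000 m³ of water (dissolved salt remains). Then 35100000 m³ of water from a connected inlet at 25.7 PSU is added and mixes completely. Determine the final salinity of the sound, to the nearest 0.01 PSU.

26.72 PSU

After evaporation: salt = 2,340,000×32.5 = 76,050,000; volume = 2,340,000 − 840,000 = 1,500,000 m³
After mixing: salt = 76,050,000 + 35,100,000×25.7 = 978,120,000; volume = 1,500,000 + 35,100,000 = 36,600,000 m³
S = 978,120,000 / 36,600,000 = 26.7246 PSU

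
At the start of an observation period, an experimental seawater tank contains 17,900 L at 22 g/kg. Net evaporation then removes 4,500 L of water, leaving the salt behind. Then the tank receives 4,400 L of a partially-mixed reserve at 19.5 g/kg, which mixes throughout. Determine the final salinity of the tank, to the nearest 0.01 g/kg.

26.94 g/kg

After evaporation: salt = 17,900×22 = 393,800; volume = 17,900 − 4,500 = 13,400 L
After mixing: salt = 393,800 + 4,400×19.5 = 479,600; volume = 13,400 + 4,400 = 17,800 L
S = 479,600 / 17,800 = 26.9438 g/kg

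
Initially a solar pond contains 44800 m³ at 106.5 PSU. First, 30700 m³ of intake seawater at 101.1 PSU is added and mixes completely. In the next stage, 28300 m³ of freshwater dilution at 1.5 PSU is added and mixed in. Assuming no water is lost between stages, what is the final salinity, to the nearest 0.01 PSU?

76.28 PSU

Salt balance:
Initial salt = 44,800×106.5 = 4,771,200
After stage 1: salt = 4,771,200 + 30,700×101.1 = 7,874,970; volume = 75,500 m³; S = 104.304 PSU
After stage 2: salt = 7,874,970 + 28,300×1.5 = 7,917,420; volume = 103,800 m³
S = 7,917,420 / 103,800 = 76.2757 PSU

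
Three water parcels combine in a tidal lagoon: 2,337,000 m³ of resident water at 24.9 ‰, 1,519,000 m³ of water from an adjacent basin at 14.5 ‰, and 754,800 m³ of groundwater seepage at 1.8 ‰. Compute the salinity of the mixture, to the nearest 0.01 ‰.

17.69 ‰

Salt balance:
salt = 2,337,000×24.9 + 1,519,000×14.5 + 754,800×1.8 = 58,191,300 + 22,025,500 + 1,358,640 = 81,575,440
volume = 2,337,000 + 1,519,000 + 754,800 = 4,610,800 m³
S = 81,575,440 / 4,610,800 = 17.6923 ‰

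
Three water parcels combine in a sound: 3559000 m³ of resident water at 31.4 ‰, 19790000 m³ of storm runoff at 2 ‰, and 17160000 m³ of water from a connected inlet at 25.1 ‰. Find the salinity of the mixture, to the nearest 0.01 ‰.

Total salt / total volume:
salt = 3,559,000×31.4 + 19,790,000×2 + 17,160,000×25.1 = 111,752,600 + 39,580,000 + 430,716,000 = 582,048,600
volume = 3,559,000 + 19,790,000 + 17,160,000 = 40,509,000 m³
S = 582,048,600 / 40,509,000 = 14.3684 ‰

14.37 ‰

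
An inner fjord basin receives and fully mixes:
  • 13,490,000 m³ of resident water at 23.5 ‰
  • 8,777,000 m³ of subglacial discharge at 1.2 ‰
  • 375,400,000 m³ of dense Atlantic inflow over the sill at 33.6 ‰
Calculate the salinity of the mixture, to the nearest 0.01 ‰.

32.54 ‰

Weighted by volume,
salt = 13,490,000×23.5 + 8,777,000×1.2 + 375,400,000×33.6 = 317,015,000 + 10,532,400 + 12,613,440,000 = 12,940,987,400
volume = 13,490,000 + 8,777,000 + 375,400,000 = 397,667,000 m³
S = 12,940,987,400 / 397,667,000 = 32.5423 ‰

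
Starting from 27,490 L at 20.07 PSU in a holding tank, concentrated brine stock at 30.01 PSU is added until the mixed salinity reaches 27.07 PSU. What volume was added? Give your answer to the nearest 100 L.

65500 L

Salt balance: 27,490×20.07 + V×30.01 = (27,490+V)×27.07
551,724.3 + 30.01V = 744,154.3 + 27.07V
192,430 = 2.94V
V = 65,452.38 L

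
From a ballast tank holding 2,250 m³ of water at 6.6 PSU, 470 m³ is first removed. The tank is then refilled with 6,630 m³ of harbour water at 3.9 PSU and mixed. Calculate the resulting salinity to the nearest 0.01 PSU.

4.47 PSU

Remaining after removal: 1,780 m³ at 6.6 PSU (salt = 11,748)
After addition: salt = 11,748 + 6,630×3.9 = 37,605; volume = 8,410 m³
S = 37,605 / 8,410 = 4.4715 PSU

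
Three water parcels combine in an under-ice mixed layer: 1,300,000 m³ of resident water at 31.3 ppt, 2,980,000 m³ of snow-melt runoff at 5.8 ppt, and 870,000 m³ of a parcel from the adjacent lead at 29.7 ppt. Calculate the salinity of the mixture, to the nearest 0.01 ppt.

Total salt / total volume:
salt = 1,300,000×31.3 + 2,980,000×5.8 + 870,000×29.7 = 40,690,000 + 17,284,000 + 25,839,000 = 83,813,000
volume = 1,300,000 + 2,980,000 + 870,000 = 5,150,000 m³
S = 83,813,000 / 5,150,000 = 16.2744 ppt

16.27 ppt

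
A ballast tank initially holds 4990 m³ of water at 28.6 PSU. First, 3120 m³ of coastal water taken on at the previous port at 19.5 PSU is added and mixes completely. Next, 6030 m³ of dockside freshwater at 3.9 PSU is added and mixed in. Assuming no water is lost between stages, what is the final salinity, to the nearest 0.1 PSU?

16.1 PSU

Total salt / total volume:
Initial salt = 4,990×28.6 = 142,714
After stage 1: salt = 142,714 + 3,120×19.5 = 203,554; volume = 8,110 m³; S = 25.099 PSU
After stage 2: salt = 203,554 + 6,030×3.9 = 227,071; volume = 14,140 m³
S = 227,071 / 14,140 = 16.0588 PSU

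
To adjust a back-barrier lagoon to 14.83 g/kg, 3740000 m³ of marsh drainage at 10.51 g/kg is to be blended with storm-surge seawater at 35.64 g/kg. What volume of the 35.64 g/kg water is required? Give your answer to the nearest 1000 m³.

776000 m³

Salt balance: 3,740,000×10.51 + V×35.64 = (3,740,000+V)×14.83
39,307,400 + 35.64V = 55,464,200 + 14.83V
16,156,800 = 20.81V
V = 776,395.96 m³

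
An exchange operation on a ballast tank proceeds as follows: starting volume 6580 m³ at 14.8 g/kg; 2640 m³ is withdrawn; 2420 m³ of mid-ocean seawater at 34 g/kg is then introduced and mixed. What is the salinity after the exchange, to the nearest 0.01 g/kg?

22.11 g/kg

Remaining after removal: 3,940 m³ at 14.8 g/kg (salt = 58,312)
After addition: salt = 58,312 + 2,420×34 = 140,592; volume = 6,360 m³
S = 140,592 / 6,360 = 22.1057 g/kg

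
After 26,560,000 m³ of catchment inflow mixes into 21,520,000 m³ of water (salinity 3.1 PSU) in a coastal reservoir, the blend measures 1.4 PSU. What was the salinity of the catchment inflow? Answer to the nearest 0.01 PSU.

Salt balance: 21,520,000×3.1 + 26,560,000×S = 48,080,000×1.4
66,712,000 + 26,560,000·S = 67,312,000
S = (67,312,000 − 66,712,000) / 26,560,000 = 0.0226 PSU

0.02 PSU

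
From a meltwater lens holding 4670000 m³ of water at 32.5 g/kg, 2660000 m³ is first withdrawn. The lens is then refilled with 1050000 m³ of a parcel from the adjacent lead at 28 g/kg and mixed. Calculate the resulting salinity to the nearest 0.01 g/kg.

Remaining after removal: 2,010,000 m³ at 32.5 g/kg (salt = 65,325,000)
After addition: salt = 65,325,000 + 1,050,000×28 = 94,725,000; volume = 3,060,000 m³
S = 94,725,000 / 3,060,000 = 30.9559 g/kg

30.96 g/kg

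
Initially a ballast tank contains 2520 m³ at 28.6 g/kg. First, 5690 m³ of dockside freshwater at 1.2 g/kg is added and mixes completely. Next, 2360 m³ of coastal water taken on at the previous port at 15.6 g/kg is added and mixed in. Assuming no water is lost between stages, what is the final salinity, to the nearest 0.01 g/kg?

Mass of salt is conserved:
Initial salt = 2,520×28.6 = 72,072
After stage 1: salt = 72,072 + 5,690×1.2 = 78,900; volume = 8,210 m³; S = 9.61 g/kg
After stage 2: salt = 78,900 + 2,360×15.6 = 115,716; volume = 10,570 m³
S = 115,716 / 10,570 = 10.9476 g/kg

10.95 g/kg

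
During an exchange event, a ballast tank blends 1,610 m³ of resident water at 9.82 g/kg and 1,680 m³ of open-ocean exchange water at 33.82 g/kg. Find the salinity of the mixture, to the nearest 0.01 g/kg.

Mass of salt is conserved:
salt = 1,610×9.82 + 1,680×33.82 = 15,810.2 + 56,817.6 = 72,627.8
volume = 1,610 + 1,680 = 3,290 m³
S = 72,627.8 / 3,290 = 22.0753 g/kg

22.08 g/kg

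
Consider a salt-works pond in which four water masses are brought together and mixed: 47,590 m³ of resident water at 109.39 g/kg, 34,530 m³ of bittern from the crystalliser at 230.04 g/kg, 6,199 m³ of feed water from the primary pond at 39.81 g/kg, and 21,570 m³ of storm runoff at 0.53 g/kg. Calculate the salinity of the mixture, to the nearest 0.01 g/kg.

122.01 g/kg

Conserving salt mass:
salt = 47,590×109.39 + 34,530×230.04 + 6,199×39.81 + 21,570×0.53 = 5,205,870.1 + 7,943,281.2 + 246,782.19 + 11,432.1 = 13,407,365.59
volume = 47,590 + 34,530 + 6,199 + 21,570 = 109,889 m³
S = 13,407,365.59 / 109,889 = 122.0083 g/kg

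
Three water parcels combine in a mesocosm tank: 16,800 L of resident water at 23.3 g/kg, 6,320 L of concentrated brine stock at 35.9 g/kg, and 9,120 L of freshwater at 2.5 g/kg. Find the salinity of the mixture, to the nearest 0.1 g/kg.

Conserving salt mass:
salt = 16,800×23.3 + 6,320×35.9 + 9,120×2.5 = 391,440 + 226,888 + 22,800 = 641,128
volume = 16,800 + 6,320 + 9,120 = 32,240 L
S = 641,128 / 32,240 = 19.886 g/kg

19.9 g/kg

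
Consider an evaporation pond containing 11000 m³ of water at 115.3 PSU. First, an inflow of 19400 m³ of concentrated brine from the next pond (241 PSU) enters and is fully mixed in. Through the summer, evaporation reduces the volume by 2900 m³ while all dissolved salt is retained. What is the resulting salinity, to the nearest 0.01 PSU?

216.13 PSU

After mixing: salt = 11,000×115.3 + 19,400×241 = 5,943,700; volume = 30,400 m³
After evaporation: salt unchanged = 5,943,700; volume = 30,400 − 2,900 = 27,500 m³
S = 5,943,700 / 27,500 = 216.1345 PSU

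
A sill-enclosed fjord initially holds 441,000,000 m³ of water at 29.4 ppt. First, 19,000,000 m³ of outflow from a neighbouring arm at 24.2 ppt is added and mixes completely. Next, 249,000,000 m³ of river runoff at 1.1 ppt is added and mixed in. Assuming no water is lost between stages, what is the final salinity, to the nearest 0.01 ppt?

Mass of salt is conserved:
Initial salt = 441,000,000×29.4 = 12,965,400,000
After stage 1: salt = 12,965,400,000 + 19,000,000×24.2 = 13,425,200,000; volume = 460,000,000 m³; S = 29.185 ppt
After stage 2: salt = 13,425,200,000 + 249,000,000×1.1 = 13,699,100,000; volume = 709,000,000 m³
S = 13,699,100,000 / 709,000,000 = 19.3217 ppt

19.32 ppt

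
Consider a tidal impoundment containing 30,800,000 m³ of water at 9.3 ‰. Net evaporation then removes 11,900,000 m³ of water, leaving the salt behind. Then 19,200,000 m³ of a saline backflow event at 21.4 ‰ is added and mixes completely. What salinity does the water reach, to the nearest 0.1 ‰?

After evaporation: salt = 30,800,000×9.3 = 286,440,000; volume = 30,800,000 − 11,900,000 = 18,900,000 m³
After mixing: salt = 286,440,000 + 19,200,000×21.4 = 697,320,000; volume = 18,900,000 + 19,200,000 = 38,100,000 m³
S = 697,320,000 / 38,100,000 = 18.3024 ‰

18.3 ‰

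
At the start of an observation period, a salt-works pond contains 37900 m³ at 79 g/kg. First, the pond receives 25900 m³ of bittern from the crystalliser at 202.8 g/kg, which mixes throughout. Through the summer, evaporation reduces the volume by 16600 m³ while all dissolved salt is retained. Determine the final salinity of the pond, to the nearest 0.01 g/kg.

After mixing: salt = 37,900×79 + 25,900×202.8 = 8,246,620; volume = 63,800 m³
After evaporation: salt unchanged = 8,246,620; volume = 63,800 − 16,600 = 47,200 m³
S = 8,246,620 / 47,200 = 174.7165 g/kg

174.72 g/kg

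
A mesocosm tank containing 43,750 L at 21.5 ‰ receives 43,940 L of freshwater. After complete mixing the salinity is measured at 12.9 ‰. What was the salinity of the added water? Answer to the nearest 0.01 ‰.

4.34 ‰

Salt balance: 43,750×21.5 + 43,940×S = 87,690×12.9
940,625 + 43,940·S = 1,131,201
S = (1,131,201 − 940,625) / 43,940 = 4.3372 ‰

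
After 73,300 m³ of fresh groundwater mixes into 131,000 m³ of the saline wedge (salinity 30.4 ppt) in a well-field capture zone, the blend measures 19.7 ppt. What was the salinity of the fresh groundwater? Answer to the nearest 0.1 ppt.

0.6 ppt

Salt balance: 131,000×30.4 + 73,300×S = 204,300×19.7
3,982,400 + 73,300·S = 4,024,710
S = (4,024,710 − 3,982,400) / 73,300 = 0.5772 ppt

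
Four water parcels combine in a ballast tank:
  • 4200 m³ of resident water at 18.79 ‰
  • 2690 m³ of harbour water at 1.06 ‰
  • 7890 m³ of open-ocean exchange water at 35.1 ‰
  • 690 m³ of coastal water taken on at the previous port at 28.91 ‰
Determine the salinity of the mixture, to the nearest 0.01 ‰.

Weighted by volume,
salt = 4,200×18.79 + 2,690×1.06 + 7,890×35.1 + 690×28.91 = 78,918 + 2,851.4 + 276,939 + 19,947.9 = 378,656.3
volume = 4,200 + 2,690 + 7,890 + 690 = 15,470 m³
S = 378,656.3 / 15,470 = 24.4768 ‰

24.48 ‰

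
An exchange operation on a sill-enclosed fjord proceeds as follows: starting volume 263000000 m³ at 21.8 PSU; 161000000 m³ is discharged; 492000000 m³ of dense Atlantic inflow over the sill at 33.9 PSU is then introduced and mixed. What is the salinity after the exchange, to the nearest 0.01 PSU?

31.82 PSU

Remaining after removal: 102,000,000 m³ at 21.8 PSU (salt = 2,223,600,000)
After addition: salt = 2,223,600,000 + 492,000,000×33.9 = 18,902,400,000; volume = 594,000,000 m³
S = 18,902,400,000 / 594,000,000 = 31.8222 PSU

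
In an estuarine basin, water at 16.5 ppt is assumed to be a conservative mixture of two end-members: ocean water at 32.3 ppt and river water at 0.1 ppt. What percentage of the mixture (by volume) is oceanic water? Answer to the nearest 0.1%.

50.9%

Let g be the oceanic fraction. Salt balance per unit volume:
g×32.3 + (1−g)×0.1 = 16.5
g = (16.5 − 0.1) / (32.3 − 0.1) = 16.4/32.2 = 0.5093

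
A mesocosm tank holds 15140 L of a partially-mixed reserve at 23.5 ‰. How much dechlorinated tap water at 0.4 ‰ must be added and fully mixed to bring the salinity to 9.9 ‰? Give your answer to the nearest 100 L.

21700 L

Salt balance: 15,140×23.5 + V×0.4 = (15,140+V)×9.9
355,790 + 0.4V = 149,886 + 9.9V
205,904 = 9.5V
V = 21,674.11 L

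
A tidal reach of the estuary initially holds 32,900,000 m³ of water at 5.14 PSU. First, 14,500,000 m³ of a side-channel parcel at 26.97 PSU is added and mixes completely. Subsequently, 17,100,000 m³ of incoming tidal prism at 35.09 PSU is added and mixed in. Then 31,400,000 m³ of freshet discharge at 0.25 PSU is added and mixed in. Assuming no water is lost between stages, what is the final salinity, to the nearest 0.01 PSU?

Salt balance:
Initial salt = 32,900,000×5.14 = 169,106,000
After stage 1: salt = 169,106,000 + 14,500,000×26.97 = 560,171,000; volume = 47,400,000 m³; S = 11.818 PSU
After stage 2: salt = 560,171,000 + 17,100,000×35.09 = 1,160,210,000; volume = 64,500,000 m³; S = 17.988 PSU
After stage 3: salt = 1,160,210,000 + 31,400,000×0.25 = 1,168,060,000; volume = 95,900,000 m³
S = 1,168,060,000 / 95,900,000 = 12.18 PSU

12.18 PSU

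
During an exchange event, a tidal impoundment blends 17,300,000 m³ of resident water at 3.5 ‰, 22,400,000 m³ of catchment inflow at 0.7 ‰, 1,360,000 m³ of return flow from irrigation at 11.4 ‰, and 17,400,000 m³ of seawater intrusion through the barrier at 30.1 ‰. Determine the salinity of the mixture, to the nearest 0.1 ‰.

10.5 ‰

Conserving salt mass:
salt = 17,300,000×3.5 + 22,400,000×0.7 + 1,360,000×11.4 + 17,400,000×30.1 = 60,550,000 + 15,680,000 + 15,504,000 + 523,740,000 = 615,474,000
volume = 17,300,000 + 22,400,000 + 1,360,000 + 17,400,000 = 58,460,000 m³
S = 615,474,000 / 58,460,000 = 10.528 ‰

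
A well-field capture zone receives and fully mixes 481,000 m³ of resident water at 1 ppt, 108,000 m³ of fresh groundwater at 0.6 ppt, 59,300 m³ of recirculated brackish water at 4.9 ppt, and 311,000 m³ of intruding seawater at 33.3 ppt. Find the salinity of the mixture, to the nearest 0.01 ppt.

Salt balance:
salt = 481,000×1 + 108,000×0.6 + 59,300×4.9 + 311,000×33.3 = 481,000 + 64,800 + 290,570 + 10,356,300 = 11,192,670
volume = 481,000 + 108,000 + 59,300 + 311,000 = 959,300 m³
S = 11,192,670 / 959,300 = 11.6675 ppt

11.67 ppt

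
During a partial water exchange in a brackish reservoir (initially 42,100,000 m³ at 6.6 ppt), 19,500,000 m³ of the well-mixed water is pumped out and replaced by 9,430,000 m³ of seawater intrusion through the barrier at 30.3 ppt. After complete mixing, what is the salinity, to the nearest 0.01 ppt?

13.58 ppt

Remaining after removal: 22,600,000 m³ at 6.6 ppt (salt = 149,160,000)
After addition: salt = 149,160,000 + 9,430,000×30.3 = 434,889,000; volume = 32,030,000 m³
S = 434,889,000 / 32,030,000 = 13.5776 ppt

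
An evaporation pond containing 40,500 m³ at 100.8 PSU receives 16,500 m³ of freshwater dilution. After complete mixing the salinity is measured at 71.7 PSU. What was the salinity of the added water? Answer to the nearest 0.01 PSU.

Salt balance: 40,500×100.8 + 16,500×S = 57,000×71.7
4,082,400 + 16,500·S = 4,086,900
S = (4,086,900 − 4,082,400) / 16,500 = 0.2727 PSU

0.27 PSU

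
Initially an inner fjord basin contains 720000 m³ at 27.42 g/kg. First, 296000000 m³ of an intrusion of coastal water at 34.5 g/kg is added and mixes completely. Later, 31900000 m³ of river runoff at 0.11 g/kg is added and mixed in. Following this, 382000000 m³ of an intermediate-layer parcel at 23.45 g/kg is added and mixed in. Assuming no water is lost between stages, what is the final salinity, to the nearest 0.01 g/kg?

Weighted by volume,
Initial salt = 720,000×27.42 = 19,742,400
After stage 1: salt = 19,742,400 + 296,000,000×34.5 = 10,231,742,400; volume = 296,720,000 m³; S = 34.483 g/kg
After stage 2: salt = 10,231,742,400 + 31,900,000×0.11 = 10,235,251,400; volume = 328,620,000 m³; S = 31.146 g/kg
After stage 3: salt = 10,235,251,400 + 382,000,000×23.45 = 19,193,151,400; volume = 710,620,000 m³
S = 19,193,151,400 / 710,620,000 = 27.009 g/kg

27.01 g/kg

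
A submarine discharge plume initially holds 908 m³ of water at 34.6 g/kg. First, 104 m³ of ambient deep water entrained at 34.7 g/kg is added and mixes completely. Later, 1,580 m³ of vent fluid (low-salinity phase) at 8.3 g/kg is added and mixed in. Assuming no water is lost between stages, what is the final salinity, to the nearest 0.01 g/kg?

Conserving salt mass:
Initial salt = 908×34.6 = 31,416.8
After stage 1: salt = 31,416.8 + 104×34.7 = 35,025.6; volume = 1,012 m³; S = 34.61 g/kg
After stage 2: salt = 35,025.6 + 1,580×8.3 = 48,139.6; volume = 2,592 m³
S = 48,139.6 / 2,592 = 18.5724 g/kg

18.57 g/kg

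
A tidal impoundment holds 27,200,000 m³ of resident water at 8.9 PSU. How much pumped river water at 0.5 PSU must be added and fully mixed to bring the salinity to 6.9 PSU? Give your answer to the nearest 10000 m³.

8500000 m³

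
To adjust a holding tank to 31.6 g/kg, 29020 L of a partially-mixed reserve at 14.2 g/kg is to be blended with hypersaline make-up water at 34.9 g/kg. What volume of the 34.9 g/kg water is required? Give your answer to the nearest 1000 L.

153000 L

Salt balance: 29,020×14.2 + V×34.9 = (29,020+V)×31.6
412,084 + 34.9V = 917,032 + 31.6V
504,948 = 3.3V
V = 153,014.55 L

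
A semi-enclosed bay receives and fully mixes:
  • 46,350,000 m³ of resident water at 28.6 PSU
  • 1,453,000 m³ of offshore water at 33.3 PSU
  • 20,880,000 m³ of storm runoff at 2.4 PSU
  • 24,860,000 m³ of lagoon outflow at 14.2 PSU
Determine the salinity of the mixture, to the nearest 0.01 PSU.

19.00 PSU

Mass of salt is conserved:
salt = 46,350,000×28.6 + 1,453,000×33.3 + 20,880,000×2.4 + 24,860,000×14.2 = 1,325,610,000 + 48,384,900 + 50,112,000 + 353,012,000 = 1,777,118,900
volume = 46,350,000 + 1,453,000 + 20,880,000 + 24,860,000 = 93,543,000 m³
S = 1,777,118,900 / 93,543,000 = 18.9979 PSU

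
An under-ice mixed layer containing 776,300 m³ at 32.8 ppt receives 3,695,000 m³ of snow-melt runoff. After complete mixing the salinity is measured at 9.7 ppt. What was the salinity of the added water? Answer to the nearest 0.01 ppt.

Salt balance: 776,300×32.8 + 3,695,000×S = 4,471,300×9.7
25,462,640 + 3,695,000·S = 43,371,610
S = (43,371,610 − 25,462,640) / 3,695,000 = 4.8468 ppt

4.85 ppt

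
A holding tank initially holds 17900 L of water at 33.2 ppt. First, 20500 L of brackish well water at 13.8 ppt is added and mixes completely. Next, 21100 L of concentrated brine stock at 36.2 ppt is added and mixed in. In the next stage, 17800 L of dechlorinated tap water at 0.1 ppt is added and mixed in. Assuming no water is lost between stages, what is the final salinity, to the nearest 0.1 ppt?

21.3 ppt

Total salt / total volume:
Initial salt = 17,900×33.2 = 594,280
After stage 1: salt = 594,280 + 20,500×13.8 = 877,180; volume = 38,400 L; S = 22.843 ppt
After stage 2: salt = 877,180 + 21,100×36.2 = 1,641,000; volume = 59,500 L; S = 27.58 ppt
After stage 3: salt = 1,641,000 + 17,800×0.1 = 1,642,780; volume = 77,300 L
S = 1,642,780 / 77,300 = 21.252 ppt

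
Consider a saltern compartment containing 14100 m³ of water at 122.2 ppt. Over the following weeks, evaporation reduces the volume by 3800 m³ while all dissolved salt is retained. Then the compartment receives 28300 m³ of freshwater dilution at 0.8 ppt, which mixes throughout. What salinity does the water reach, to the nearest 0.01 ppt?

45.22 ppt

After evaporation: salt = 14,100×122.2 = 1,723,020; volume = 14,100 − 3,800 = 10,300 m³
After mixing: salt = 1,723,020 + 28,300×0.8 = 1,745,660; volume = 10,300 + 28,300 = 38,600 m³
S = 1,745,660 / 38,600 = 45.2244 ppt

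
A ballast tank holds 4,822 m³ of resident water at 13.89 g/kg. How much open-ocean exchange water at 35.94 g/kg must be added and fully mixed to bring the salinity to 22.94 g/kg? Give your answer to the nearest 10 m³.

3360 m³

Salt balance: 4,822×13.89 + V×35.94 = (4,822+V)×22.94
66,977.58 + 35.94V = 110,616.68 + 22.94V
43,639.1 = 13V
V = 3,356.85 m³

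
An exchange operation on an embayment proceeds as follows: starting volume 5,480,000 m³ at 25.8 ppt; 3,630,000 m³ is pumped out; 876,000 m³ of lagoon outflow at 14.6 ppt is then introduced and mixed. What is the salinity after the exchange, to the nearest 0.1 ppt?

Remaining after removal: 1,850,000 m³ at 25.8 ppt (salt = 47,730,000)
After addition: salt = 47,730,000 + 876,000×14.6 = 60,519,600; volume = 2,726,000 m³
S = 60,519,600 / 2,726,000 = 22.2009 ppt

22.2 ppt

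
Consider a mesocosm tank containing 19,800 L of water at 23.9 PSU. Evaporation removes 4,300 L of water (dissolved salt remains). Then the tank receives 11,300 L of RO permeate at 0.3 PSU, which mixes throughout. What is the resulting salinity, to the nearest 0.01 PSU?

17.78 PSU

After evaporation: salt = 19,800×23.9 = 473,220; volume = 19,800 − 4,300 = 15,500 L
After mixing: salt = 473,220 + 11,300×0.3 = 476,610; volume = 15,500 + 11,300 = 26,800 L
S = 476,610 / 26,800 = 17.784 PSU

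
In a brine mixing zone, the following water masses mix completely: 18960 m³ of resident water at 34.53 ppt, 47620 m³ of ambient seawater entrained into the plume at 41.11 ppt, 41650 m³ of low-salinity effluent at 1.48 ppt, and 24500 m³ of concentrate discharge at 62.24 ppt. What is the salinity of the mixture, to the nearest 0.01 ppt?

31.63 ppt

Mass of salt is conserved:
salt = 18,960×34.53 + 47,620×41.11 + 41,650×1.48 + 24,500×62.24 = 654,688.8 + 1,957,658.2 + 61,642 + 1,524,880 = 4,198,869
volume = 18,960 + 47,620 + 41,650 + 24,500 = 132,730 m³
S = 4,198,869 / 132,730 = 31.6347 ppt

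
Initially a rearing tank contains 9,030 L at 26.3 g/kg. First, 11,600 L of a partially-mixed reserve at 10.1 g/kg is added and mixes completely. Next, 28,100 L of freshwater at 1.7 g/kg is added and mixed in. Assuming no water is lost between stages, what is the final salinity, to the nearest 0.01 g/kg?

Conserving salt mass:
Initial salt = 9,030×26.3 = 237,489
After stage 1: salt = 237,489 + 11,600×10.1 = 354,649; volume = 20,630 L; S = 17.191 g/kg
After stage 2: salt = 354,649 + 28,100×1.7 = 402,419; volume = 48,730 L
S = 402,419 / 48,730 = 8.2581 g/kg

8.26 g/kg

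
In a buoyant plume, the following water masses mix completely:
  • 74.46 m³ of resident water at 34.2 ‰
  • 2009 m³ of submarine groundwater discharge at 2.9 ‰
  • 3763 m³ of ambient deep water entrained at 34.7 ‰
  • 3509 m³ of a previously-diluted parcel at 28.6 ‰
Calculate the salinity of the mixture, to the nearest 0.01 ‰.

25.58 ‰

Total salt / total volume:
salt = 74.46×34.2 + 2,009×2.9 + 3,763×34.7 + 3,509×28.6 = 2,546.532 + 5,826.1 + 130,576.1 + 100,357.4 = 239,306.132
volume = 74.46 + 2,009 + 3,763 + 3,509 = 9,355.46 m³
S = 239,306.132 / 9,355.46 = 25.5793 ‰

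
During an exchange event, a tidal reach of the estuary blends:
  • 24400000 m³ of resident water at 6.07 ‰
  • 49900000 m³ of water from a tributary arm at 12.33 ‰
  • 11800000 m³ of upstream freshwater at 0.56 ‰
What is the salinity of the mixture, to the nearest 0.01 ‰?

Conserving salt mass:
salt = 24,400,000×6.07 + 49,900,000×12.33 + 11,800,000×0.56 = 148,108,000 + 615,267,000 + 6,608,000 = 769,983,000
volume = 24,400,000 + 49,900,000 + 11,800,000 = 86,100,000 m³
S = 769,983,000 / 86,100,000 = 8.9429 ‰

8.94 ‰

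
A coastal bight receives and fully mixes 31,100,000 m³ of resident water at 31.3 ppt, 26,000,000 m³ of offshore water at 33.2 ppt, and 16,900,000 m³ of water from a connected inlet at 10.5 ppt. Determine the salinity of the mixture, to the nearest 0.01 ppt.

27.22 ppt

Conserving salt mass:
salt = 31,100,000×31.3 + 26,000,000×33.2 + 16,900,000×10.5 = 973,430,000 + 863,200,000 + 177,450,000 = 2,014,080,000
volume = 31,100,000 + 26,000,000 + 16,900,000 = 74,000,000 m³
S = 2,014,080,000 / 74,000,000 = 27.2173 ppt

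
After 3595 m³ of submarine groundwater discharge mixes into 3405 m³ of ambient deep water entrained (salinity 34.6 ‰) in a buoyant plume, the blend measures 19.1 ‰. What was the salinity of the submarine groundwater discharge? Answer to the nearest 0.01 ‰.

Salt balance: 3,405×34.6 + 3,595×S = 7,000×19.1
117,813 + 3,595·S = 133,700
S = (133,700 − 117,813) / 3,595 = 4.4192 ‰

4.42 ‰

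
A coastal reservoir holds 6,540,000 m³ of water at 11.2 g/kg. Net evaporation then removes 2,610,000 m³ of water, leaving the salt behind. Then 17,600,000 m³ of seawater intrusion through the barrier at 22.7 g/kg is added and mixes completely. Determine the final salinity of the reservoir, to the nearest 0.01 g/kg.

After evaporation: salt = 6,540,000×11.2 = 73,248,000; volume = 6,540,000 − 2,610,000 = 3,930,000 m³
After mixing: salt = 73,248,000 + 17,600,000×22.7 = 472,768,000; volume = 3,930,000 + 17,600,000 = 21,530,000 m³
S = 472,768,000 / 21,530,000 = 21.9586 g/kg

21.96 g/kg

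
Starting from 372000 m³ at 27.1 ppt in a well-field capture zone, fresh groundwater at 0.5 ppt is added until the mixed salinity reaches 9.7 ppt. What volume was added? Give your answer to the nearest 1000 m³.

704000 m³

Salt balance: 372,000×27.1 + V×0.5 = (372,000+V)×9.7
10,081,200 + 0.5V = 3,608,400 + 9.7V
6,472,800 = 9.2V
V = 703,565.22 m³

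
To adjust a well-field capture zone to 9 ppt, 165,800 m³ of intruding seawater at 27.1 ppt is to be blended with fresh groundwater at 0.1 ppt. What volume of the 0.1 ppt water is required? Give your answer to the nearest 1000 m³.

Salt balance: 165,800×27.1 + V×0.1 = (165,800+V)×9
4,493,180 + 0.1V = 1,492,200 + 9V
3,000,980 = 8.9V
V = 337,188.76 m³

337000 m³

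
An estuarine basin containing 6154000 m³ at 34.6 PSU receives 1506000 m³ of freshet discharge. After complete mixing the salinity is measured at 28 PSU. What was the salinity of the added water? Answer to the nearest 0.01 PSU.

1.03 PSU

Salt balance: 6,154,000×34.6 + 1,506,000×S = 7,660,000×28
212,928,400 + 1,506,000·S = 214,480,000
S = (214,480,000 − 212,928,400) / 1,506,000 = 1.0303 PSU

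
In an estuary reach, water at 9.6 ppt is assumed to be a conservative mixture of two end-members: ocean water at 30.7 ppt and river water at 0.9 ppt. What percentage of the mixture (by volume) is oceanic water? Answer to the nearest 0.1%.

29.2%

Let g be the oceanic fraction. Salt balance per unit volume:
g×30.7 + (1−g)×0.9 = 9.6
g = (9.6 − 0.9) / (30.7 − 0.9) = 8.7/29.8 = 0.2919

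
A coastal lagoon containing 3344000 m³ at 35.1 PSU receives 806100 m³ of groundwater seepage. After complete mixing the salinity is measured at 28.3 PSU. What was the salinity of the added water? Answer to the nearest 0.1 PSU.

0.1 PSU

Salt balance: 3,344,000×35.1 + 806,100×S = 4,150,100×28.3
117,374,400 + 806,100·S = 117,447,830
S = (117,447,830 − 117,374,400) / 806,100 = 0.0911 PSU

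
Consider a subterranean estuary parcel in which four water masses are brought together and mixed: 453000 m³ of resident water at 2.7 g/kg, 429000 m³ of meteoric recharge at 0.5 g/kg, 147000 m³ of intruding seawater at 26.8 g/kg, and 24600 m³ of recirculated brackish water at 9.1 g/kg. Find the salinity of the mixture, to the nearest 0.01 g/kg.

5.32 g/kg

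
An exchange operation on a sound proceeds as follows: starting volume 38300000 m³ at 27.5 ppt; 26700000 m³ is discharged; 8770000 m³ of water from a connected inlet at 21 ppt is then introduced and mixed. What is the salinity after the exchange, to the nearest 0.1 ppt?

Remaining after removal: 11,600,000 m³ at 27.5 ppt (salt = 319,000,000)
After addition: salt = 319,000,000 + 8,770,000×21 = 503,170,000; volume = 20,370,000 m³
S = 503,170,000 / 20,370,000 = 24.7015 ppt

24.7 ppt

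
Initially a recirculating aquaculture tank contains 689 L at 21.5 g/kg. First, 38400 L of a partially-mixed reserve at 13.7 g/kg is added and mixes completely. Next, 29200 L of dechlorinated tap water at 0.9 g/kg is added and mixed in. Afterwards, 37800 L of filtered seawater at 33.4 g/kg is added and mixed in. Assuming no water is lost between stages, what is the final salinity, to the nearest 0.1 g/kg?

Conserving salt mass:
Initial salt = 689×21.5 = 14,813.5
After stage 1: salt = 14,813.5 + 38,400×13.7 = 540,893.5; volume = 39,089 L; S = 13.837 g/kg
After stage 2: salt = 540,893.5 + 29,200×0.9 = 567,173.5; volume = 68,289 L; S = 8.305 g/kg
After stage 3: salt = 567,173.5 + 37,800×33.4 = 1,829,693.5; volume = 106,089 L
S = 1,829,693.5 / 106,089 = 17.2468 g/kg

17.2 g/kg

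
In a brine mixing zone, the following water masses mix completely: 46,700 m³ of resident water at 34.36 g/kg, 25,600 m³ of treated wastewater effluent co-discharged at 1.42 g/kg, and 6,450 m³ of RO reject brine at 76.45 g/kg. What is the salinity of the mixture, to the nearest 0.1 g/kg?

27.1 g/kg

Mass of salt is conserved:
salt = 46,700×34.36 + 25,600×1.42 + 6,450×76.45 = 1,604,612 + 36,352 + 493,102.5 = 2,134,066.5
volume = 46,700 + 25,600 + 6,450 = 78,750 m³
S = 2,134,066.5 / 78,750 = 27.099 g/kg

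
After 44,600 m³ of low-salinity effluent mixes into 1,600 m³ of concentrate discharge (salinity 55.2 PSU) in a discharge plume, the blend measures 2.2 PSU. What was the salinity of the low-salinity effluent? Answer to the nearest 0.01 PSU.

0.30 PSU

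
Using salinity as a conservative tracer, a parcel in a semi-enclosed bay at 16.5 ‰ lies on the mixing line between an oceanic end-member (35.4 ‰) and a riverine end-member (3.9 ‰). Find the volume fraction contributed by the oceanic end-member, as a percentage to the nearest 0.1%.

40.0%

Let g be the oceanic fraction. Salt balance per unit volume:
g×35.4 + (1−g)×3.9 = 16.5
g = (16.5 − 3.9) / (35.4 − 3.9) = 12.6/31.5 = 0.4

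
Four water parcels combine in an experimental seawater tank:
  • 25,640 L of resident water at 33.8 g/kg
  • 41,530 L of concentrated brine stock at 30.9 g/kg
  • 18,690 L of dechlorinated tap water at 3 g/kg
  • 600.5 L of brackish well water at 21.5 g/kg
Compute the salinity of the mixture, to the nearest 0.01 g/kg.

Weighted by volume,
salt = 25,640×33.8 + 41,530×30.9 + 18,690×3 + 600.5×21.5 = 866,632 + 1,283,277 + 56,070 + 12,910.75 = 2,218,889.75
volume = 25,640 + 41,530 + 18,690 + 600.5 = 86,460.5 L
S = 2,218,889.75 / 86,460.5 = 25.6636 g/kg

25.66 g/kg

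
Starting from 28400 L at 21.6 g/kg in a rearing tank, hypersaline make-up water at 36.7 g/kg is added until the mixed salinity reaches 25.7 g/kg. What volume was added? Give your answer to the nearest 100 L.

Salt balance: 28,400×21.6 + V×36.7 = (28,400+V)×25.7
613,440 + 36.7V = 729,880 + 25.7V
116,440 = 11V
V = 10,585.45 L

10600 L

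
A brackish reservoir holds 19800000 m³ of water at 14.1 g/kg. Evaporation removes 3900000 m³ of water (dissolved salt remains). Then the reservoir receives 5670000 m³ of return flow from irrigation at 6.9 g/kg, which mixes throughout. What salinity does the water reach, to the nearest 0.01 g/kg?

After evaporation: salt = 19,800,000×14.1 = 279,180,000; volume = 19,800,000 − 3,900,000 = 15,900,000 m³
After mixing: salt = 279,180,000 + 5,670,000×6.9 = 318,303,000; volume = 15,900,000 + 5,670,000 = 21,570,000 m³
S = 318,303,000 / 21,570,000 = 14.7567 g/kg

14.76 g/kg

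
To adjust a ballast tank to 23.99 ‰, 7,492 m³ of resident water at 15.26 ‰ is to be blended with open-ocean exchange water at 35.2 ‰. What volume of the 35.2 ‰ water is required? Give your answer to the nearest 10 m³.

5830 m³

Salt balance: 7,492×15.26 + V×35.2 = (7,492+V)×23.99
114,327.92 + 35.2V = 179,733.08 + 23.99V
65,405.16 = 11.21V
V = 5,834.54 m³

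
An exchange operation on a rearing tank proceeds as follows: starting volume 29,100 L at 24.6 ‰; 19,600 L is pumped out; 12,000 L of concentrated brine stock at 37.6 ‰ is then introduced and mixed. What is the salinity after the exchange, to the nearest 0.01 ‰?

31.86 ‰

Remaining after removal: 9,500 L at 24.6 ‰ (salt = 233,700)
After addition: salt = 233,700 + 12,000×37.6 = 684,900; volume = 21,500 L
S = 684,900 / 21,500 = 31.8558 ‰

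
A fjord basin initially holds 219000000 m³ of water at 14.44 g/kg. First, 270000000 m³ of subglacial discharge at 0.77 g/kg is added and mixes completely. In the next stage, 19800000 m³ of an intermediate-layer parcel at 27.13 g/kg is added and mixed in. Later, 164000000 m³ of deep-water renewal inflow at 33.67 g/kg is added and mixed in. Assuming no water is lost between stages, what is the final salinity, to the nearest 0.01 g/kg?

14.02 g/kg

Weighted by volume,
Initial salt = 219,000,000×14.44 = 3,162,360,000
After stage 1: salt = 3,162,360,000 + 270,000,000×0.77 = 3,370,260,000; volume = 489,000,000 m³; S = 6.892 g/kg
After stage 2: salt = 3,370,260,000 + 19,800,000×27.13 = 3,907,434,000; volume = 508,800,000 m³; S = 7.68 g/kg
After stage 3: salt = 3,907,434,000 + 164,000,000×33.67 = 9,429,314,000; volume = 672,800,000 m³
S = 9,429,314,000 / 672,800,000 = 14.015 g/kg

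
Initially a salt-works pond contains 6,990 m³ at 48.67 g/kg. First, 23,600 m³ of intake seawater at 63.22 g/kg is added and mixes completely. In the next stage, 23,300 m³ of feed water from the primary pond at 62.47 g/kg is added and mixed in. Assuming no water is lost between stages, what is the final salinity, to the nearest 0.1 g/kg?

Salt balance:
Initial salt = 6,990×48.67 = 340,203.3
After stage 1: salt = 340,203.3 + 23,600×63.22 = 1,832,195.3; volume = 30,590 m³; S = 59.895 g/kg
After stage 2: salt = 1,832,195.3 + 23,300×62.47 = 3,287,746.3; volume = 53,890 m³
S = 3,287,746.3 / 53,890 = 61.0085 g/kg

61.0 g/kg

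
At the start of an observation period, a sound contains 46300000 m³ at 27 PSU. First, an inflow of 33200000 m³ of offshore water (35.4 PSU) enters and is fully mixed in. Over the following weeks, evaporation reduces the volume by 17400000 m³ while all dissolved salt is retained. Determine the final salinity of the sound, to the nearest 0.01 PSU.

After mixing: salt = 46,300,000×27 + 33,200,000×35.4 = 2,425,380,000; volume = 79,500,000 m³
After evaporation: salt unchanged = 2,425,380,000; volume = 79,500,000 − 17,400,000 = 62,100,000 m³
S = 2,425,380,000 / 62,100,000 = 39.056 PSU

39.06 PSU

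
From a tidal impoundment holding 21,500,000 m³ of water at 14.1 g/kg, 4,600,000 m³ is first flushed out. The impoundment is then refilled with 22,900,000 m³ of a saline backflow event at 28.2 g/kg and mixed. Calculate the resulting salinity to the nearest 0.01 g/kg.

22.21 g/kg

Remaining after removal: 16,900,000 m³ at 14.1 g/kg (salt = 238,290,000)
After addition: salt = 238,290,000 + 22,900,000×28.2 = 884,070,000; volume = 39,800,000 m³
S = 884,070,000 / 39,800,000 = 22.2128 g/kg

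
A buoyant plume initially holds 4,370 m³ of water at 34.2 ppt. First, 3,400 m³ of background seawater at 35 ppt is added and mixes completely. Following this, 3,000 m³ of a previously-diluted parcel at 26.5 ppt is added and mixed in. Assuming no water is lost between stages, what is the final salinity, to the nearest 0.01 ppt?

32.31 ppt

Total salt / total volume:
Initial salt = 4,370×34.2 = 149,454
After stage 1: salt = 149,454 + 3,400×35 = 268,454; volume = 7,770 m³; S = 34.55 ppt
After stage 2: salt = 268,454 + 3,000×26.5 = 347,954; volume = 10,770 m³
S = 347,954 / 10,770 = 32.3077 ppt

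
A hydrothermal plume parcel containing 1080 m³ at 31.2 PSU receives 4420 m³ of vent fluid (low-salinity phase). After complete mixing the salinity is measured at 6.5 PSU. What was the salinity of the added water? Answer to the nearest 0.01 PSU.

Salt balance: 1,080×31.2 + 4,420×S = 5,500×6.5
33,696 + 4,420·S = 35,750
S = (35,750 − 33,696) / 4,420 = 0.4647 PSU

0.46 PSU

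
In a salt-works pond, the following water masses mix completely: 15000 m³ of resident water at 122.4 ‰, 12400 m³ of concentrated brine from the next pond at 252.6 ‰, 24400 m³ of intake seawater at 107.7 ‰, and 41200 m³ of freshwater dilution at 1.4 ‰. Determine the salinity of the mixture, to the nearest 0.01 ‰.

82.30 ‰

Total salt / total volume:
salt = 15,000×122.4 + 12,400×252.6 + 24,400×107.7 + 41,200×1.4 = 1,836,000 + 3,132,240 + 2,627,880 + 57,680 = 7,653,800
volume = 15,000 + 12,400 + 24,400 + 41,200 = 93,000 m³
S = 7,653,800 / 93,000 = 82.2989 ‰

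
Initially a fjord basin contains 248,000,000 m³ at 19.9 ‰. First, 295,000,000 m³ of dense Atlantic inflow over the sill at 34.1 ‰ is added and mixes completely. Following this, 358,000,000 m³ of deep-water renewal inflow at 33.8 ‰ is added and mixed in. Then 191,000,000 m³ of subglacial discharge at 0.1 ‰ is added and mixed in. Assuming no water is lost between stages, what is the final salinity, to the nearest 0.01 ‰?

24.83 ‰

By conservation of dissolved salt,
Initial salt = 248,000,000×19.9 = 4,935,200,000
After stage 1: salt = 4,935,200,000 + 295,000,000×34.1 = 14,994,700,000; volume = 543,000,000 m³; S = 27.615 ‰
After stage 2: salt = 14,994,700,000 + 358,000,000×33.8 = 27,095,100,000; volume = 901,000,000 m³; S = 30.072 ‰
After stage 3: salt = 27,095,100,000 + 191,000,000×0.1 = 27,114,200,000; volume = 1,092,000,000 m³
S = 27,114,200,000 / 1,092,000,000 = 24.8299 ‰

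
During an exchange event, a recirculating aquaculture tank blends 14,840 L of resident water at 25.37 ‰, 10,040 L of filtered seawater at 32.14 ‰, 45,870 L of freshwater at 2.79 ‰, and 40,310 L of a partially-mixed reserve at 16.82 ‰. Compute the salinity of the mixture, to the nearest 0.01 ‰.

13.55 ‰

Salt balance:
salt = 14,840×25.37 + 10,040×32.14 + 45,870×2.79 + 40,310×16.82 = 376,490.8 + 322,685.6 + 127,977.3 + 678,014.2 = 1,505,167.9
volume = 14,840 + 10,040 + 45,870 + 40,310 = 111,060 L
S = 1,505,167.9 / 111,060 = 13.5527 ‰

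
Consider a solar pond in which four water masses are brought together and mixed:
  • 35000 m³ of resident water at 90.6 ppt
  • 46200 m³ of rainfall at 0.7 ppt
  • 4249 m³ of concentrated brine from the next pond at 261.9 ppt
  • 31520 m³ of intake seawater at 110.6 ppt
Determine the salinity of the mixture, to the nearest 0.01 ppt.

By conservation of dissolved salt,
salt = 35,000×90.6 + 46,200×0.7 + 4,249×261.9 + 31,520×110.6 = 3,171,000 + 32,340 + 1,112,813.1 + 3,486,112 = 7,802,265.1
volume = 35,000 + 46,200 + 4,249 + 31,520 = 116,969 m³
S = 7,802,265.1 / 116,969 = 66.7037 ppt

66.70 ppt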